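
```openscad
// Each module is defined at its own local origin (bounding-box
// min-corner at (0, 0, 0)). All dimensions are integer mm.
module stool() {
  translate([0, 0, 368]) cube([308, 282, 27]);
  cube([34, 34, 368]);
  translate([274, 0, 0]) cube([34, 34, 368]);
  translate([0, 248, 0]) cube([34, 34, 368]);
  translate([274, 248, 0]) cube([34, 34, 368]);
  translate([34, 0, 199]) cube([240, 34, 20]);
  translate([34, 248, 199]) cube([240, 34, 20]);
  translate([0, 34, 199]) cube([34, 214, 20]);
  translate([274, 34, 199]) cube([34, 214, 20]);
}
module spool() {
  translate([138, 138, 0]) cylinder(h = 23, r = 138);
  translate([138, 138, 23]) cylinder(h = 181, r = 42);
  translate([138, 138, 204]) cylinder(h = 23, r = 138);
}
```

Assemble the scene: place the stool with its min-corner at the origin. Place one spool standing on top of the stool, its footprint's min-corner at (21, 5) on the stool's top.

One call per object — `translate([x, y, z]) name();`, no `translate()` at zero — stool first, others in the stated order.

stool();
translate([21, 5, 395]) spool();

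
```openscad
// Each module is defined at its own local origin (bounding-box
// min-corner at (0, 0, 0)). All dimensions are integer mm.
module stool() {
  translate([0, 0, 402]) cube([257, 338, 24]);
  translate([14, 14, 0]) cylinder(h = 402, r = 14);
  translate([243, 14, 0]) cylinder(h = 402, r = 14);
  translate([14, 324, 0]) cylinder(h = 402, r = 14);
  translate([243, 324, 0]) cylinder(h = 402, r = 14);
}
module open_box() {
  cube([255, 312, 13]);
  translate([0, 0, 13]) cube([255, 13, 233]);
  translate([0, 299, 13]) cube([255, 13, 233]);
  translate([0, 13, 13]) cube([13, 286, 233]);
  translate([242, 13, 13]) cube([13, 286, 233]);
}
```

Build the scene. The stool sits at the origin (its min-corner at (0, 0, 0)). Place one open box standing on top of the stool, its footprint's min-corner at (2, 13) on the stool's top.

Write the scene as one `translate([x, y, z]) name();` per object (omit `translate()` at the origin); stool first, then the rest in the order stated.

stool();
translate([2, 13, 426]) open_box();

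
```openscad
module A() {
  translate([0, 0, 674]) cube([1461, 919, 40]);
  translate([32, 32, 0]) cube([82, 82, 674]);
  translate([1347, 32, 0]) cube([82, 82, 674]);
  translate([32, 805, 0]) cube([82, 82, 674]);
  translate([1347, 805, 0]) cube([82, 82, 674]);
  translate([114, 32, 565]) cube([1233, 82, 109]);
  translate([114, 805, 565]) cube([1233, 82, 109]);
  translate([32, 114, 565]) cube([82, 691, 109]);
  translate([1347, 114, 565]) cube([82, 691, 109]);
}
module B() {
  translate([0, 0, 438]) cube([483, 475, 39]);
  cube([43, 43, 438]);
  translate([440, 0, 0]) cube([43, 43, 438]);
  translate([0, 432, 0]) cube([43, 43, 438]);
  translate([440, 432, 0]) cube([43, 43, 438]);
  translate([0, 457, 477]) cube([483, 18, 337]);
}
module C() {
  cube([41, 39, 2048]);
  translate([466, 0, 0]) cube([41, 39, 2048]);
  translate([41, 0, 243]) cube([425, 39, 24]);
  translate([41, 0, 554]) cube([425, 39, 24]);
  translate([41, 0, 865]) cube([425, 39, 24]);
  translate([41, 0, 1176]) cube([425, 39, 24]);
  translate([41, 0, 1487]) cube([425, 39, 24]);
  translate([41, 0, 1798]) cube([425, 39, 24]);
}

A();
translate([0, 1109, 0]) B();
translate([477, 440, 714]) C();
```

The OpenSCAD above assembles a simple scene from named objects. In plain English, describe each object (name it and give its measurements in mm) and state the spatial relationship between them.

A is a rectangular dining table. The top is 1461×919×40 mm with its upper surface at z = 714 mm. It stands on four 82×82 mm square legs, each inset 32 mm from the nearest pair of top edges, running from the floor to the underside of the top. Four apron rails, 82 mm thick and 109 mm tall, run between adjacent legs with their top edges flush with the underside of the top and their outer faces flush with the legs' outer faces.

B is a chair: 483×475 mm seat, 39 mm thick, top at z = 477 mm, on four 43 mm square corner legs flush with the seat edges. A 18 mm thick backrest slab spans the full seat width, extending 337 mm above the seat top, its back face flush with the seat's +y edge.

C is a wooden ladder with two side rails of 41×39 mm section and 2048 mm height, set 507 mm apart overall. Between them run 6 rectangular rungs (39 mm deep, 24 mm thick), front faces flush with the rails' −y face. The bottom of the first rung is 243 mm above the floor and each subsequent rung is 311 mm higher than the one below.

The chair is on the floor beside the table on its +y side. The ladder is on top of the table, centred.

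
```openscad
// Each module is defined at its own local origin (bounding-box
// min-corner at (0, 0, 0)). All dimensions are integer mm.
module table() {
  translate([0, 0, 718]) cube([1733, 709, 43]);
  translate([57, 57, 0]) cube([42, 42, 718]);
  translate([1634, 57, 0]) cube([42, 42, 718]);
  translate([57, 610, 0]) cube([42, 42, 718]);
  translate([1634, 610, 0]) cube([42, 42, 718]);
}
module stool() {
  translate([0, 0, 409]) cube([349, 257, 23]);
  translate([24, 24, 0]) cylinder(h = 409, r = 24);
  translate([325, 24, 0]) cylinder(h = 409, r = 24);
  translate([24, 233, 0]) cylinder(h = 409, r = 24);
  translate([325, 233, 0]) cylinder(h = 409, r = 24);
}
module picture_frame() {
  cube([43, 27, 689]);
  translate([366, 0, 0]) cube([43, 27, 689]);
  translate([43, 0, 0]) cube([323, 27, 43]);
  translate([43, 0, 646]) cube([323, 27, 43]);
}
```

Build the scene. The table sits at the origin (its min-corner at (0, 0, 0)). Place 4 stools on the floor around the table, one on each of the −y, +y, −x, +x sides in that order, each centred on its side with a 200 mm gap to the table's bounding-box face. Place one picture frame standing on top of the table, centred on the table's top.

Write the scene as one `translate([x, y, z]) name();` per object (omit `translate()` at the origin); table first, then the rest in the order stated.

table();
translate([692, -457, 0]) stool();
translate([692, 909, 0]) stool();
translate([-549, 226, 0]) stool();
translate([1933, 226, 0]) stool();
translate([662, 341, 761]) picture_frame();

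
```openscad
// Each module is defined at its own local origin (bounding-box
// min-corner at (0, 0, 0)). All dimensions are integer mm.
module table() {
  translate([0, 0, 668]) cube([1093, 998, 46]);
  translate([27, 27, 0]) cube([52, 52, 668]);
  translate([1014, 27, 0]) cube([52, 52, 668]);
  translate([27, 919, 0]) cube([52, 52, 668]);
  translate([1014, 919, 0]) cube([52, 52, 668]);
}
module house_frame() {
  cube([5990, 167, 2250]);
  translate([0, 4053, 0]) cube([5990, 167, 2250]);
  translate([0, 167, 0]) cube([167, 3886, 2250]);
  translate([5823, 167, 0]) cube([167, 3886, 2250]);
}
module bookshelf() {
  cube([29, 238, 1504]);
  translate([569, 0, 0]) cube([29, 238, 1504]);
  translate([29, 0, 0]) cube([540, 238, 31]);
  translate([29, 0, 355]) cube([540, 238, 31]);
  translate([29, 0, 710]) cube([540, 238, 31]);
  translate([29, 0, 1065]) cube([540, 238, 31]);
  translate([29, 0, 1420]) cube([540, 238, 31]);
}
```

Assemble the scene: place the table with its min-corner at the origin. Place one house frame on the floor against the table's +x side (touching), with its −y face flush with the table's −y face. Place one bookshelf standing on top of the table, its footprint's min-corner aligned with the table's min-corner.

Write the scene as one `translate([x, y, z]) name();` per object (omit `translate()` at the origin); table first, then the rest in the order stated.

table();
translate([1093, 0, 0]) house_frame();
translate([0, 0, 714]) bookshelf();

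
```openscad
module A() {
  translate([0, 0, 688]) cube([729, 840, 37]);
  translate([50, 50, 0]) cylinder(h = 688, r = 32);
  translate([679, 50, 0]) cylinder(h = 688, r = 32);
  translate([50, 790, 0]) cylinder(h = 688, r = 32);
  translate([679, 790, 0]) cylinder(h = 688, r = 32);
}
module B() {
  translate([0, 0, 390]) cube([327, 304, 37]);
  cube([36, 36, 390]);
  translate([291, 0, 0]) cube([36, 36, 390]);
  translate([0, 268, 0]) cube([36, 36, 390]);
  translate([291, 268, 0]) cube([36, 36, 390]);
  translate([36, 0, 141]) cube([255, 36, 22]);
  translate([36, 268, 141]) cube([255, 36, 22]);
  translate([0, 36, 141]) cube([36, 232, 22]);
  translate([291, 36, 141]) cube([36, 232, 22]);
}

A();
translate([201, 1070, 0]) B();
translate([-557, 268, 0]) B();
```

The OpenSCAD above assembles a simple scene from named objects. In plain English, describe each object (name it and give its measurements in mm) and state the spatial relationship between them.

A is a table: top 729 mm (x) × 840 mm (y), 37 mm thick, upper face at z = 725 mm, on four round legs of 64 mm diameter, each leg's bounding box inset 18 mm from the nearest pair of top edges, running from z = 0 to the bottom of the top.

B is a four-legged stool. The seat is 327×304 mm, 37 mm thick, top at z = 427 mm. It stands on four square legs, each 36×36 mm in cross-section, from z = 0 to the seat underside, each flush with a corner of the seat. Four stretchers, 36 mm wide and 22 mm tall, connect adjacent legs with their undersides at z = 141 mm, each running between the inner faces of the legs it joins and aligned with the legs' outer faces on the other axis.

Two stools sit around the table at the +y, −x sides.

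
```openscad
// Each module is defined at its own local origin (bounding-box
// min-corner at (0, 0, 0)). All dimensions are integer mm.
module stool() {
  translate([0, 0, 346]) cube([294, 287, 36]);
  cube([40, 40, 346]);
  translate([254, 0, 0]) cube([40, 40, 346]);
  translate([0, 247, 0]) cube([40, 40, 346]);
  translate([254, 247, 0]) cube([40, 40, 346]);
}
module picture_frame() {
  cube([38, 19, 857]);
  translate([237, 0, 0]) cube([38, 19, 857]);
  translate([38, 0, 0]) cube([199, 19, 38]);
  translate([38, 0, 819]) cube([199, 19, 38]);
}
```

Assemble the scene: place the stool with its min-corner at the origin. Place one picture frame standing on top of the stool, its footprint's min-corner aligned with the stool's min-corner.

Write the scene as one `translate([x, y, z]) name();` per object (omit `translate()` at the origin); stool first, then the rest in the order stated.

stool();
translate([0, 0, 382]) picture_frame();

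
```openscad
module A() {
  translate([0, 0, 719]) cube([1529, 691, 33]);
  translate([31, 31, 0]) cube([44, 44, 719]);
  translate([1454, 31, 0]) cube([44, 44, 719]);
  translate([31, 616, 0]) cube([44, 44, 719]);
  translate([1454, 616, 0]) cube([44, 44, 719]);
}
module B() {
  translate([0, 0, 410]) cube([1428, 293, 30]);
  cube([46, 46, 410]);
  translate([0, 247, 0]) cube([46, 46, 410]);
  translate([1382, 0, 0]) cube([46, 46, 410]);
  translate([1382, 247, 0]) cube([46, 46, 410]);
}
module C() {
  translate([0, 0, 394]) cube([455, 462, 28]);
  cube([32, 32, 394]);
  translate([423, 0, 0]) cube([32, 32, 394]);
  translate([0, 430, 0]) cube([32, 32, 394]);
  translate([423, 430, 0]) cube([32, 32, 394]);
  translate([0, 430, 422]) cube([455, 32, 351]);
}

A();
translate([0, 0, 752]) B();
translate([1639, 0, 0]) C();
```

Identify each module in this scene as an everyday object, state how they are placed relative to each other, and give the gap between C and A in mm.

The chair's nearest face is 110 mm from the table's +x face.

A is a table. B is a bench. C is a chair. The bench is on top of the table. The chair is on the floor beside the table on its +x side. The gap between the chair and the table is 110 mm.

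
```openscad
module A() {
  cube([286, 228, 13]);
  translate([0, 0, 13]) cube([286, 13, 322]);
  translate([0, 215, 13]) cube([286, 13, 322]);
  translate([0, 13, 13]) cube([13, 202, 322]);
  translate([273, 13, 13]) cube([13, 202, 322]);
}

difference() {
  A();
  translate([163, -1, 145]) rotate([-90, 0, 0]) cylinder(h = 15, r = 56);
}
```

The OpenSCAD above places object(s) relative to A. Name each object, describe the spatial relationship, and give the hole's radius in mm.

The subtracted cylinder has r = 56 mm.

A is an open box. The open box has a circular hole through its front wall. The hole's radius is 56 mm.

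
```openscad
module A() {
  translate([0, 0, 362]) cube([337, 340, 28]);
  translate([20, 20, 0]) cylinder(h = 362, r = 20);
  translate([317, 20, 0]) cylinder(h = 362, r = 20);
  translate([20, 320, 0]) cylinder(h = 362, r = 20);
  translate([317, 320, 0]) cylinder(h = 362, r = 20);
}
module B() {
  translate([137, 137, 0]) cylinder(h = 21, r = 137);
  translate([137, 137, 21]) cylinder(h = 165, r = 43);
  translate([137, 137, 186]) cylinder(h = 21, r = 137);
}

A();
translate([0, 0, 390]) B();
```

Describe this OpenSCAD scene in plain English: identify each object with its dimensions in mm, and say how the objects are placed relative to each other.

A is a four-legged stool. The seat is a 337×340×28 mm slab whose top surface is at z = 390 mm; four round legs, each 40 mm in diameter, run from the floor (z = 0) to the underside of the seat, each leg's axis is inset half a diameter from the nearest pair of seat edges (so the leg's bounding box is flush with the corner).

B is a spool: two coaxial disc flanges of radius 137 mm and thickness 21 mm, joined by a core cylinder of radius 43 mm and height 165 mm. The lower flange rests on z = 0 and the three cylinders share a vertical axis.

The spool is on top of the stool.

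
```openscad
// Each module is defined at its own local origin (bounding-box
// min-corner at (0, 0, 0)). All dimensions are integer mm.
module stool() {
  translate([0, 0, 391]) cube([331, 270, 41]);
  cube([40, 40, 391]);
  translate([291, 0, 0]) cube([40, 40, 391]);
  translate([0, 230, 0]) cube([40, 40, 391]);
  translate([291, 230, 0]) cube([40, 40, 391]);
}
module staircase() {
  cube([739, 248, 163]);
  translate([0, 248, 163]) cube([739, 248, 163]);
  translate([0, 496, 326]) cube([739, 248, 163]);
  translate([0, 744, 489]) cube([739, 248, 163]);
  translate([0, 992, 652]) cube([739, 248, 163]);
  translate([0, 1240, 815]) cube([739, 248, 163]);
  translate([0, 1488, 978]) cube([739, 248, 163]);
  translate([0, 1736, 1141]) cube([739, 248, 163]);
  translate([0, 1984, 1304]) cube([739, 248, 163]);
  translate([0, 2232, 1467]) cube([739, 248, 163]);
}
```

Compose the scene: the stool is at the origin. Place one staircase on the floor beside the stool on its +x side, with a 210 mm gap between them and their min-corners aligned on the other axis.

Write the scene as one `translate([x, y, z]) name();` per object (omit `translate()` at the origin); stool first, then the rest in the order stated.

stool();
translate([541, 0, 0]) staircase();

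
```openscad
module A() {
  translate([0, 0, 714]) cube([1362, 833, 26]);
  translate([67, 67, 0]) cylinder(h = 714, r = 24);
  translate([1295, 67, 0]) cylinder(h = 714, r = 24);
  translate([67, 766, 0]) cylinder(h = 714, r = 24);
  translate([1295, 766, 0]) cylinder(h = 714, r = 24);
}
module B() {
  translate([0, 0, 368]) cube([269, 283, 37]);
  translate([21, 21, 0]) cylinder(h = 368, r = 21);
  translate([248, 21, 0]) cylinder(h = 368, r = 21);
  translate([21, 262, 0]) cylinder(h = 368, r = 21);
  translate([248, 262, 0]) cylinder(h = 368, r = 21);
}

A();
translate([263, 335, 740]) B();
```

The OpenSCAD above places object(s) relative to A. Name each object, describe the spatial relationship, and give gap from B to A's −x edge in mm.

A is a table. B is a stool. The stool is on top of the table. The gap from the stool to the table's −x edge is 263 mm.

The stool's min-x is at 263; the table's min-x is 0; gap = 263 mm.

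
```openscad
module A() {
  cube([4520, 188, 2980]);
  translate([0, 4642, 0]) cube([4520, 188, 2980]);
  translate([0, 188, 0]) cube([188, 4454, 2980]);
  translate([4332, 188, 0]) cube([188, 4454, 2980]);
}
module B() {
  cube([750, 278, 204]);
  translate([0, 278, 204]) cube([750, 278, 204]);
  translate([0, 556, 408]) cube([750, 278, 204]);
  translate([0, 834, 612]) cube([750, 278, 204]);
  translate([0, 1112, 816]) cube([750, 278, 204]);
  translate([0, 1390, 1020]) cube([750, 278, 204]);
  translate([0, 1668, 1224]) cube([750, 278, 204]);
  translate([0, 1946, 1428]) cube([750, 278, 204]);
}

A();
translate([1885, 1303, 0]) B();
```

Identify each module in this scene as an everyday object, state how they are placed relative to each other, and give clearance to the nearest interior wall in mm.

Clearances: x = 1697, y = 1115; minimum 1115 mm.

A is a house frame. B is a staircase. The staircase sits inside the house frame, centred. The clearance to the nearest interior wall is 1115 mm.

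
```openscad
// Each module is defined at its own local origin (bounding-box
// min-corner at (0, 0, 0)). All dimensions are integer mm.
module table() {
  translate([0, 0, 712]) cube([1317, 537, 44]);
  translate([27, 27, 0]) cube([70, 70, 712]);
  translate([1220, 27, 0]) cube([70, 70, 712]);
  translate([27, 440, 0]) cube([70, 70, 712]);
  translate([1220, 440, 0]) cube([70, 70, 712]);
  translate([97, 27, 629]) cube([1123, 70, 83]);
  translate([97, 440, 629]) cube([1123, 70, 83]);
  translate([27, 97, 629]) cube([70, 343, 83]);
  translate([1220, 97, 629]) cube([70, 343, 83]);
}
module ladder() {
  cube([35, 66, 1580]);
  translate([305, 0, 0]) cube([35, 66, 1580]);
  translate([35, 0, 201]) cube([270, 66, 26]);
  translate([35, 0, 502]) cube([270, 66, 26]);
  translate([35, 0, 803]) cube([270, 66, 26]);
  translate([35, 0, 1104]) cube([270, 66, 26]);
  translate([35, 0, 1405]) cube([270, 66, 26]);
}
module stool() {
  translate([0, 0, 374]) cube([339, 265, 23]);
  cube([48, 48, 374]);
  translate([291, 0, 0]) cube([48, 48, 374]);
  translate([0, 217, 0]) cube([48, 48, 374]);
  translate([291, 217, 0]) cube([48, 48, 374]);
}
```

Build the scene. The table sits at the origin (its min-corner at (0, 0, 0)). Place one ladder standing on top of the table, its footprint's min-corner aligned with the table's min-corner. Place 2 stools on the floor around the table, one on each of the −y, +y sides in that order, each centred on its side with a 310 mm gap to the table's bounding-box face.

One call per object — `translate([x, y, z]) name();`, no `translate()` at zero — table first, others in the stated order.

table();
translate([0, 0, 756]) ladder();
translate([489, -575, 0]) stool();
translate([489, 847, 0]) stool();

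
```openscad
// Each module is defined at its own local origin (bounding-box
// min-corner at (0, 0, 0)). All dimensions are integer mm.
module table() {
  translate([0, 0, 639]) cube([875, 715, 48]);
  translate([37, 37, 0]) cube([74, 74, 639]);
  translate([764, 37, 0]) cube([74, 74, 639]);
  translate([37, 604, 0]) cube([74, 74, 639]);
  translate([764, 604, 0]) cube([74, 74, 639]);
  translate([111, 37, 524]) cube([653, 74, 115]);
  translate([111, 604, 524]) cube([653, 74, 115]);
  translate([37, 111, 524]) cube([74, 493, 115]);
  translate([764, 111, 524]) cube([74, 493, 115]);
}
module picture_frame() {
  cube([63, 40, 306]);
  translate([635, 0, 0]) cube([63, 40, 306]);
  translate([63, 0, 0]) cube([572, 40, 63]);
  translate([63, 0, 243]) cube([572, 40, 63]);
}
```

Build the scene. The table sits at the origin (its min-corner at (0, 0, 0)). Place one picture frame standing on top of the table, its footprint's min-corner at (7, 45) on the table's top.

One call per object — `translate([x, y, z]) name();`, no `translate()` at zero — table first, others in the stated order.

table();
translate([7, 45, 687]) picture_frame();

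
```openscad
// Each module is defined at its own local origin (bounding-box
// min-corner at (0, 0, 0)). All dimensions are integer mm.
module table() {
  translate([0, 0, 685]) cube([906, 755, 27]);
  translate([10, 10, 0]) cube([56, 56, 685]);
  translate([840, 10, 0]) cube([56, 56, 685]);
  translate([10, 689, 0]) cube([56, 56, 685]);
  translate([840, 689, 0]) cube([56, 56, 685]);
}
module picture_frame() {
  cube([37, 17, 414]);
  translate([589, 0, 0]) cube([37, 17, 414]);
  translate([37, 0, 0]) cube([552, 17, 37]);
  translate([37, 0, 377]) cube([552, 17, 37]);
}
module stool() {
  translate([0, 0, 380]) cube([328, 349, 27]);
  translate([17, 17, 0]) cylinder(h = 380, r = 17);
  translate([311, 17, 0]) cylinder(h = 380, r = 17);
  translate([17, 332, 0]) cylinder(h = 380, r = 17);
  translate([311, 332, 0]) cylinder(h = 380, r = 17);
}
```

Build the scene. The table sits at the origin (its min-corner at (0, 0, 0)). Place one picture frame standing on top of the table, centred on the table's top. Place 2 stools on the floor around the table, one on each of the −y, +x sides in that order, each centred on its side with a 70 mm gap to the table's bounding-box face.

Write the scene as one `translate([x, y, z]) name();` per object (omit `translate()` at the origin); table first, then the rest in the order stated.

table();
translate([140, 369, 712]) picture_frame();
translate([289, -419, 0]) stool();
translate([976, 203, 0]) stool();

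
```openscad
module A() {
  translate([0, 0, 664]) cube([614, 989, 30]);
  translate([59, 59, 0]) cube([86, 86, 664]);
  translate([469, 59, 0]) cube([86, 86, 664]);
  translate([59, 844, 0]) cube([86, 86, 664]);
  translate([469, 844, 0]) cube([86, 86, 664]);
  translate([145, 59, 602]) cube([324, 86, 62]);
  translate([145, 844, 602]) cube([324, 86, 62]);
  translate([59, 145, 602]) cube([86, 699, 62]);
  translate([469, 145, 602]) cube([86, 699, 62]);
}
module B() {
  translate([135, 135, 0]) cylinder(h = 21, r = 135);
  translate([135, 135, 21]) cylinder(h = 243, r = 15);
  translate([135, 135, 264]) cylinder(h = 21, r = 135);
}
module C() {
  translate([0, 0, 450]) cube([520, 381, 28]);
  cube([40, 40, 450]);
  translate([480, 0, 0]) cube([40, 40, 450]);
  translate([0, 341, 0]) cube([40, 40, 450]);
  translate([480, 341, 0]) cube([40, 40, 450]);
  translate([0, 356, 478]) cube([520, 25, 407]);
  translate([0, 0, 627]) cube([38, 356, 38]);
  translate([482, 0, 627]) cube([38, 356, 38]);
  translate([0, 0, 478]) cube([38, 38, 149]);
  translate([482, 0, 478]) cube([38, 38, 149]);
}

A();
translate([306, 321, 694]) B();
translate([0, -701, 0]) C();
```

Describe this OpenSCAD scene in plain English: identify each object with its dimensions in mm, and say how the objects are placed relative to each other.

A is a table with a 614×989 mm rectangular top, 30 mm thick, top surface at z = 694 mm, supported by four 86×86 mm square legs, each inset 59 mm from the nearest pair of top edges, running from the floor. Four apron rails, 86 mm thick and 62 mm tall, run between adjacent legs with their top edges flush with the underside of the top and their outer faces flush with the legs' outer faces.

B is a spool: two coaxial disc flanges of radius 135 mm and thickness 21 mm, joined by a core cylinder of radius 15 mm and height 243 mm. The lower flange rests on z = 0 and the three cylinders share a vertical axis.

C is a chair: 520×381 mm seat, 28 mm thick, top at z = 478 mm, on four 40 mm square corner legs flush with the seat edges. A 25 mm thick backrest slab spans the full seat width, extending 407 mm above the seat top, its back face flush with the seat's +y edge. Two armrests of 38×38 mm section run along each side from the seat's front edge to the front of the backrest, top faces 187 mm above the seat top and outer faces flush with the seat's x-edges; a 38×38 mm post under the front of each armrest stands on the seat at the front corner.

The spool is on top of the table. The chair is on the floor beside the table on its −y side.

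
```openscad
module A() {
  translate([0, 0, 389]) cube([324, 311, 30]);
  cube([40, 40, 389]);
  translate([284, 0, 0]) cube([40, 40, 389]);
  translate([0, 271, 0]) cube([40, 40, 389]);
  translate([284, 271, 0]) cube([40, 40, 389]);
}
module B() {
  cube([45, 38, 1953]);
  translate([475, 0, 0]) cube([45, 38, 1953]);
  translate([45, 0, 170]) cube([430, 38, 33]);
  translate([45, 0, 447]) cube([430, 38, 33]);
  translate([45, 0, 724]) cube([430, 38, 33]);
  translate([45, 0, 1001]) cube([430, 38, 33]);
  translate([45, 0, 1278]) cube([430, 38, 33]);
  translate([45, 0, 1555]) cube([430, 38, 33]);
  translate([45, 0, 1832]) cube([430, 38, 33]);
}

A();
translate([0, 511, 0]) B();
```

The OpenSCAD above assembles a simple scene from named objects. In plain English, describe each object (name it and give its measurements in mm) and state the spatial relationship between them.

A is a four-legged stool. The seat is a 324×311×30 mm slab whose top surface is at z = 419 mm; four square legs, each 40×40 mm in cross-section, run from the floor (z = 0) to the underside of the seat, each flush with a corner of the seat.

B is a wooden ladder with two side rails of 45×38 mm section and 1953 mm height, set 520 mm apart overall. Between them run 7 rectangular rungs (38 mm deep, 33 mm thick), front faces flush with the rails' −y face. The bottom of the first rung is 170 mm above the floor and each subsequent rung is 277 mm higher than the one below.

The ladder is on the floor beside the stool on its +y side.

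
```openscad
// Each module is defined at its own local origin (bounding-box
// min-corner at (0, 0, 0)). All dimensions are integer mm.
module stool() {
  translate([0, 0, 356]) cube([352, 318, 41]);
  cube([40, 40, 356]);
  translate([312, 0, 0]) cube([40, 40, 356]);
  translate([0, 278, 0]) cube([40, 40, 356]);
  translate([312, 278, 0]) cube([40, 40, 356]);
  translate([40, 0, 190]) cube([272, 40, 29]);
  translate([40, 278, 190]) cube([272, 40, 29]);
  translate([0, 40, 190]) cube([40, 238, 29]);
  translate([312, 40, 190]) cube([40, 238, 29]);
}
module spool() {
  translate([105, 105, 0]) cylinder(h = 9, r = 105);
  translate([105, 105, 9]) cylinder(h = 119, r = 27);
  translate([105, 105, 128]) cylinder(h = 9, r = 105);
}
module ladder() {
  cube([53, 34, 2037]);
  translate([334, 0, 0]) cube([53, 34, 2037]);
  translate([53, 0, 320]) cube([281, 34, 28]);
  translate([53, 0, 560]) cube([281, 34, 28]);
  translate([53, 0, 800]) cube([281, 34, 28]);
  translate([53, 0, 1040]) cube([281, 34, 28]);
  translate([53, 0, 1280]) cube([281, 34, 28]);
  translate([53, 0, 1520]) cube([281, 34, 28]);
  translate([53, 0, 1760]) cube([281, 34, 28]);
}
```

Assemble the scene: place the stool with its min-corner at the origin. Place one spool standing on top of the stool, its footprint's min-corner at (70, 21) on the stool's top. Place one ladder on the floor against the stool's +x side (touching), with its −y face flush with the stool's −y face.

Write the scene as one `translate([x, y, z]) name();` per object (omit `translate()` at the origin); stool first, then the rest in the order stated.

stool();
translate([70, 21, 397]) spool();
translate([352, 0, 0]) ladder();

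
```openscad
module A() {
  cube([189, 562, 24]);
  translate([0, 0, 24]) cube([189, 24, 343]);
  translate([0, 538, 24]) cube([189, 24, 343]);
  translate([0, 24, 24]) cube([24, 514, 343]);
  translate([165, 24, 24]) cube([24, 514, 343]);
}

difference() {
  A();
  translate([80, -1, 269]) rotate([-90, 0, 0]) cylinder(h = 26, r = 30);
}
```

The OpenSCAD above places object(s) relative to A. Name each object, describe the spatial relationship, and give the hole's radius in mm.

The subtracted cylinder has r = 30 mm.

A is an open box. The open box has a circular hole through its front wall. The hole's radius is 30 mm.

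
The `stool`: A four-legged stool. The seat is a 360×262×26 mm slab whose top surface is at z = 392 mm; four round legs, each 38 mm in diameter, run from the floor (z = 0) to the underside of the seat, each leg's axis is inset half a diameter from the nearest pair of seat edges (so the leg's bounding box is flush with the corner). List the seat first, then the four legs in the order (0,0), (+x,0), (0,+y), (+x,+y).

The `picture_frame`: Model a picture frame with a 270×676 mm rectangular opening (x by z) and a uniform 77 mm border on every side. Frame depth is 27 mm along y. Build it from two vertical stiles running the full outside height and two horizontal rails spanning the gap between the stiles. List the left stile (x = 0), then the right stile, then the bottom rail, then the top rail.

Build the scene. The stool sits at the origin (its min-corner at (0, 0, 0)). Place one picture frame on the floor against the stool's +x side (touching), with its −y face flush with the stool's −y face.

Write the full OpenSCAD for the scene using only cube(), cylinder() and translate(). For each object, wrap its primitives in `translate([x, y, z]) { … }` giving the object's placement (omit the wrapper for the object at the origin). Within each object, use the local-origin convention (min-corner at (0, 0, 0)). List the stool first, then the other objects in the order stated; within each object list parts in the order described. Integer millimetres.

translate([0, 0, 366]) cube([360, 262, 26]);
translate([19, 19, 0]) cylinder(h = 366, r = 19);
translate([341, 19, 0]) cylinder(h = 366, r = 19);
translate([19, 243, 0]) cylinder(h = 366, r = 19);
translate([341, 243, 0]) cylinder(h = 366, r = 19);
translate([360, 0, 0]) {
  cube([77, 27, 830]);
  translate([347, 0, 0]) cube([77, 27, 830]);
  translate([77, 0, 0]) cube([270, 27, 77]);
  translate([77, 0, 753]) cube([270, 27, 77]);
}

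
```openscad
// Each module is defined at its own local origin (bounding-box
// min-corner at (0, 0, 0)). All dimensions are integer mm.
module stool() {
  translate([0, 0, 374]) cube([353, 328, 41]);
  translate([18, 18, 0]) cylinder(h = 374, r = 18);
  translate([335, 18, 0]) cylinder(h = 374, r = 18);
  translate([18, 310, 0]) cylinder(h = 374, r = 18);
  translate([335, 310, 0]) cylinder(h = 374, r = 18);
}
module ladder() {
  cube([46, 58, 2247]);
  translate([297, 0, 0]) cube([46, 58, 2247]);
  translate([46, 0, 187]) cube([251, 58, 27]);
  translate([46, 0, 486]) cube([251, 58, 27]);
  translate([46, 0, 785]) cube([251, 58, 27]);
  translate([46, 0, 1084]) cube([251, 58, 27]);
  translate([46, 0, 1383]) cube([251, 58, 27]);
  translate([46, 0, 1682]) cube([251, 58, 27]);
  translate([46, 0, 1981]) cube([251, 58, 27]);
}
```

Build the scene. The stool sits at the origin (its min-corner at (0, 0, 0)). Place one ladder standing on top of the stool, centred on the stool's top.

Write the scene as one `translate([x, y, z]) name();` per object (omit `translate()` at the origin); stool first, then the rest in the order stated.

stool();
translate([5, 135, 415]) ladder();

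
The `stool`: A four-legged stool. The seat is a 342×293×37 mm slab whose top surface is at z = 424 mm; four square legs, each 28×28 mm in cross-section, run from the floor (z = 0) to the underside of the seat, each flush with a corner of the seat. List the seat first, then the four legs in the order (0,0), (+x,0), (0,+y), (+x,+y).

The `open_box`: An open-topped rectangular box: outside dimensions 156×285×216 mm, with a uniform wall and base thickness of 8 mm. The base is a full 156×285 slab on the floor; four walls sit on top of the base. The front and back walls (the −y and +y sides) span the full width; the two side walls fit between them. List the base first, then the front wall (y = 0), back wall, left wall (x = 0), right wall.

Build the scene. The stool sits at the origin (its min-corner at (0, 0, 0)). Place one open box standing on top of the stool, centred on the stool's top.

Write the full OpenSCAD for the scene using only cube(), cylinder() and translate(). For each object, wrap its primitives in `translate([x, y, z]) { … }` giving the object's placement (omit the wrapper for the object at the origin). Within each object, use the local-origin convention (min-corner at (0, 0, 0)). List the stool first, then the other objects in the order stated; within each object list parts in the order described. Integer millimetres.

translate([0, 0, 387]) cube([342, 293, 37]);
cube([28, 28, 387]);
translate([314, 0, 0]) cube([28, 28, 387]);
translate([0, 265, 0]) cube([28, 28, 387]);
translate([314, 265, 0]) cube([28, 28, 387]);
translate([93, 4, 424]) {
  cube([156, 285, 8]);
  translate([0, 0, 8]) cube([156, 8, 208]);
  translate([0, 277, 8]) cube([156, 8, 208]);
  translate([0, 8, 8]) cube([8, 269, 208]);
  translate([148, 8, 8]) cube([8, 269, 208]);
}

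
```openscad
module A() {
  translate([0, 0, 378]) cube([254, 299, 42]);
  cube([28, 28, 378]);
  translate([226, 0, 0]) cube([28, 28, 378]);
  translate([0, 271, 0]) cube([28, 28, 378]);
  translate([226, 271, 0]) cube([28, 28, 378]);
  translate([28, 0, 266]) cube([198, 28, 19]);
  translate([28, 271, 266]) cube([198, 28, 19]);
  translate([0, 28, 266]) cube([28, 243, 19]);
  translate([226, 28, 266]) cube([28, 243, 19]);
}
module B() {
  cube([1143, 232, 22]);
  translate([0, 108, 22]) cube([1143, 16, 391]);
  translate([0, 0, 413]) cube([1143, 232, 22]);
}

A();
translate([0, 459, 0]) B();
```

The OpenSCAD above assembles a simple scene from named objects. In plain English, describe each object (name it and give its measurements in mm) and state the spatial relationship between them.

A is a simple wooden stool: a rectangular seat 254 mm (x) by 299 mm (y), 42 mm thick, top face at z = 420 mm, on four square legs, each 28×28 mm in cross-section. The legs rest on z = 0, each flush with a corner of the seat. Four stretchers, 28 mm wide and 19 mm tall, connect adjacent legs with their undersides at z = 266 mm, each running between the inner faces of the legs it joins and aligned with the legs' outer faces on the other axis.

B is an I-beam lying along x, 1143 mm long. Overall section height 435 mm. Two flanges 232 mm wide (y) and 22 mm thick, one on the floor and one at the top; a web 16 mm thick runs between them, centred on the flange width.

The I-beam is on the floor beside the stool on its +y side.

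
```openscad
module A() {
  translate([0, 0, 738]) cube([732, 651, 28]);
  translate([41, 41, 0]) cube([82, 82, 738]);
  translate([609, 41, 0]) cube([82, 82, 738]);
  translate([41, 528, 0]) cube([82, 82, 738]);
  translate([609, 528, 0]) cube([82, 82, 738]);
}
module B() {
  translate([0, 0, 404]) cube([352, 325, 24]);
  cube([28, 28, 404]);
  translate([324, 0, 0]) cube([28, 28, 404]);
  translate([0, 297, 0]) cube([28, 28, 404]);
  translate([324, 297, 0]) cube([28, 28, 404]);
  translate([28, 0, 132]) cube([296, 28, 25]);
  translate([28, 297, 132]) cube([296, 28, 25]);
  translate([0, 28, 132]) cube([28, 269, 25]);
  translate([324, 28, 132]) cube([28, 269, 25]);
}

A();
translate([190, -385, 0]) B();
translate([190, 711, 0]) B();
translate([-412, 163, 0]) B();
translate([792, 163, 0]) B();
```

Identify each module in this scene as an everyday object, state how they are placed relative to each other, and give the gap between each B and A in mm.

A is a table. B is a stool. Four stools sit around the table at the −y, +y, −x, +x sides. The gap between each stool and the table is 60 mm.

Each stool's nearest face is 60 mm from the table's bounding box.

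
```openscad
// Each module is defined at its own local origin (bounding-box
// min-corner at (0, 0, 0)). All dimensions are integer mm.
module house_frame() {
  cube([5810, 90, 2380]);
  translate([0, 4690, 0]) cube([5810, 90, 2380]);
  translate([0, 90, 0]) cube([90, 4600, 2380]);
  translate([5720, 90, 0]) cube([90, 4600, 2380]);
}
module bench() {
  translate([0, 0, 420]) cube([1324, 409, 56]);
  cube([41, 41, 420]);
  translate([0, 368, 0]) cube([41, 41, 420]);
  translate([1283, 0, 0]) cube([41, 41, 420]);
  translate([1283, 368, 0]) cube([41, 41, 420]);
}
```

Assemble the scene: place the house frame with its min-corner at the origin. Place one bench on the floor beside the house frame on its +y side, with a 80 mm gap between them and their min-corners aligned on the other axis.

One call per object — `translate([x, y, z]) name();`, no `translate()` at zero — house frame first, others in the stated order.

house_frame();
translate([0, 4860, 0]) bench();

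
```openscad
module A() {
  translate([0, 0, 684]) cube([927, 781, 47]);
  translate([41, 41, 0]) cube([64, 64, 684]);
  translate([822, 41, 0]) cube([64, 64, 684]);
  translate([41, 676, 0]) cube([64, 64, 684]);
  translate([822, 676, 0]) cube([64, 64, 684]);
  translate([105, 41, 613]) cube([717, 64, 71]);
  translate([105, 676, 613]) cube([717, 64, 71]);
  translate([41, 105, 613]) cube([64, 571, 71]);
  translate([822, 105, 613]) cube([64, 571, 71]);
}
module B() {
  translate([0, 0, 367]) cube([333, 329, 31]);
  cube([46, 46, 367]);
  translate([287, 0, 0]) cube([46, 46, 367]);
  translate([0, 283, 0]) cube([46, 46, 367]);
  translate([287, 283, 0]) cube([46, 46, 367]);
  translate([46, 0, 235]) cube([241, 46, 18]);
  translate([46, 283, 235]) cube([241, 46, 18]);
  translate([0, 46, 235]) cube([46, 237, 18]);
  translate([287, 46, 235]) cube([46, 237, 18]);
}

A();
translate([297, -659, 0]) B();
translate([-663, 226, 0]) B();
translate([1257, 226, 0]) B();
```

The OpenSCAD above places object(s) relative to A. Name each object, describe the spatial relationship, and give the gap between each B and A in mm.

Each stool's nearest face is 330 mm from the table's bounding box.

A is a table. B is a stool. Three stools sit around the table at the −y, −x, +x sides. The gap between each stool and the table is 330 mm.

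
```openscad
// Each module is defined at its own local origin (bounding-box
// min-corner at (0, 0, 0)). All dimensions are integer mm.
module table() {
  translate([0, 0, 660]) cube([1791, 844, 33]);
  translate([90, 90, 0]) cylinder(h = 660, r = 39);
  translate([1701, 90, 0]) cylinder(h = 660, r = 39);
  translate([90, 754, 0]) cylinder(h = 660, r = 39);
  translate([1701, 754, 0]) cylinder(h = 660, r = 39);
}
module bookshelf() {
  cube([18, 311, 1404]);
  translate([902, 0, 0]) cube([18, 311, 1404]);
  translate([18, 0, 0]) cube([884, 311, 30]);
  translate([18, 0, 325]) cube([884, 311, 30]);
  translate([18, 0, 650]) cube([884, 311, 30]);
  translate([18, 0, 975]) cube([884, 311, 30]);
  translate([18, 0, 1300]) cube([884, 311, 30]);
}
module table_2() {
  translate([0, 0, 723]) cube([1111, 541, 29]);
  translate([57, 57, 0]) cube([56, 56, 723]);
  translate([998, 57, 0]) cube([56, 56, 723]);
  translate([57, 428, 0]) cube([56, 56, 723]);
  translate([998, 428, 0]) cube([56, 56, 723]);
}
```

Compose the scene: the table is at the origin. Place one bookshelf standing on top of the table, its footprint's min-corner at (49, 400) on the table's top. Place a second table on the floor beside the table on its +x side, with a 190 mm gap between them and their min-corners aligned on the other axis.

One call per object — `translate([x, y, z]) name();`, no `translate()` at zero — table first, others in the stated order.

table();
translate([49, 400, 693]) bookshelf();
translate([1981, 0, 0]) table_2();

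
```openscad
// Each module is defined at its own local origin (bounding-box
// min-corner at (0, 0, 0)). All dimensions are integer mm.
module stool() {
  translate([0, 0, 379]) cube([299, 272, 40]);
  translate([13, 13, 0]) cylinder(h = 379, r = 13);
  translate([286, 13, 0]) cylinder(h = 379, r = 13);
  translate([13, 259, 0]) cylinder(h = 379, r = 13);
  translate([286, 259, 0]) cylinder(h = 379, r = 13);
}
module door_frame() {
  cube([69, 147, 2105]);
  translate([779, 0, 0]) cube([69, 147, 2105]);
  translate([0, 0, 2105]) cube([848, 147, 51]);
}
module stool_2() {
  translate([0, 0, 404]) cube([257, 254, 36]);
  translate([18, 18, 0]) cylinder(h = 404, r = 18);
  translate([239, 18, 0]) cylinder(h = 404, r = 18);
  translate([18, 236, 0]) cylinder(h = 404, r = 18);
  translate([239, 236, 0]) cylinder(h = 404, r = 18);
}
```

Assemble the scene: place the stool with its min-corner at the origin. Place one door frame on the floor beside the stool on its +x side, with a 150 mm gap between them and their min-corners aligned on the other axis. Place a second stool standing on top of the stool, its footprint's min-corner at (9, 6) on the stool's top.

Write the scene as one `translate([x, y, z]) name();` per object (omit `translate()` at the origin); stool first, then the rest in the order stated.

stool();
translate([449, 0, 0]) door_frame();
translate([9, 6, 419]) stool_2();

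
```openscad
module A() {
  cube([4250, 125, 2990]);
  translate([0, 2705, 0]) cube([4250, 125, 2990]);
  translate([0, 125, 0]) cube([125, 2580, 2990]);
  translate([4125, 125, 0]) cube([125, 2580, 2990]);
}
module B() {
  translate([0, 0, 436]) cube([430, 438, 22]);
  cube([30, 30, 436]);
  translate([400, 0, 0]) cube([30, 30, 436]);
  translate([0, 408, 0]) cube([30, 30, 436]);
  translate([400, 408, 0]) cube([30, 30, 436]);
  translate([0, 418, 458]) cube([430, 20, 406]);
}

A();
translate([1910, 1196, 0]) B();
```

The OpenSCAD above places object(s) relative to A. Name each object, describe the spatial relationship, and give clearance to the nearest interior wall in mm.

Clearances: x = 1785, y = 1071; minimum 1071 mm.

A is a house frame. B is a chair. The chair sits inside the house frame, centred. The clearance to the nearest interior wall is 1071 mm.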